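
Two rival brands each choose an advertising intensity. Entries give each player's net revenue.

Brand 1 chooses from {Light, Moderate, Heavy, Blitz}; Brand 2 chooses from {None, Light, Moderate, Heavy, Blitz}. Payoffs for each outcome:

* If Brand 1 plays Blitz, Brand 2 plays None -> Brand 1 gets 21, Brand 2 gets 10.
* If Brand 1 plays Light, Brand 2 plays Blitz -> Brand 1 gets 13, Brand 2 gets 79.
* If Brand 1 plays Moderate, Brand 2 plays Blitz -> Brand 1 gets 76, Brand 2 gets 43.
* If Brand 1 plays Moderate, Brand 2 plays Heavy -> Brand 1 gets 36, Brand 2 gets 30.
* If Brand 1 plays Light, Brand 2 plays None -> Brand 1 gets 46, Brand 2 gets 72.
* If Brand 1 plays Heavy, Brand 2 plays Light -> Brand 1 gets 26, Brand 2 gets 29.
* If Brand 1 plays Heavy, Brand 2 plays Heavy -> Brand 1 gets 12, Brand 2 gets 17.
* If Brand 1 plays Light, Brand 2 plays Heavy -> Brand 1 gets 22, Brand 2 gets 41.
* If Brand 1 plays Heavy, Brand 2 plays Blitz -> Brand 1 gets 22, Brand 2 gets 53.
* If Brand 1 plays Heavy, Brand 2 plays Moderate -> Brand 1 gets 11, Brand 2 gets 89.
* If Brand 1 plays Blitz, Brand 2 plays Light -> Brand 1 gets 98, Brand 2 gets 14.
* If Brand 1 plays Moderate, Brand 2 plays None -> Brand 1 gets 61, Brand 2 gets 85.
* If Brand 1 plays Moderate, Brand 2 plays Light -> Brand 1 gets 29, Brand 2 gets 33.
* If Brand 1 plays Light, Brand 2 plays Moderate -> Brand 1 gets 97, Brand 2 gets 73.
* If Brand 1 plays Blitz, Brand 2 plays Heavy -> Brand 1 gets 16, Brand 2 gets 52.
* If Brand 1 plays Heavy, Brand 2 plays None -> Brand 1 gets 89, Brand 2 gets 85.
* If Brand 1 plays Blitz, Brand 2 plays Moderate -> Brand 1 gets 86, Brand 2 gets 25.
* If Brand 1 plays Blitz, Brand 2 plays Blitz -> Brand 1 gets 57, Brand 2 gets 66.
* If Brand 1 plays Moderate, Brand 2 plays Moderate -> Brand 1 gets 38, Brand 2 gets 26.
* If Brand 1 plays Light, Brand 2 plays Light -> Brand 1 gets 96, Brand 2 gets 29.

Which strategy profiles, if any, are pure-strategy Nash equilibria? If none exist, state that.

This game has no pure Nash equilibrium.

For each strategy profile, look for a profitable unilateral deviation.
(Light, None): Brand 1 can switch to Moderate (46 → 61). Not NE.
(Light, Light): Brand 1 can switch to Blitz (96 → 98). Not NE.
(Light, Moderate): Brand 2 can switch to Blitz (73 → 79). Not NE.
(Light, Heavy): Brand 1 can switch to Moderate (22 → 36). Not NE.
(Light, Blitz): Brand 1 can switch to Moderate (13 → 76). Not NE.
(Moderate, None): Brand 1 can switch to Heavy (61 → 89). Not NE.
(The remaining 14 profiles each have a profitable deviation by the same check.)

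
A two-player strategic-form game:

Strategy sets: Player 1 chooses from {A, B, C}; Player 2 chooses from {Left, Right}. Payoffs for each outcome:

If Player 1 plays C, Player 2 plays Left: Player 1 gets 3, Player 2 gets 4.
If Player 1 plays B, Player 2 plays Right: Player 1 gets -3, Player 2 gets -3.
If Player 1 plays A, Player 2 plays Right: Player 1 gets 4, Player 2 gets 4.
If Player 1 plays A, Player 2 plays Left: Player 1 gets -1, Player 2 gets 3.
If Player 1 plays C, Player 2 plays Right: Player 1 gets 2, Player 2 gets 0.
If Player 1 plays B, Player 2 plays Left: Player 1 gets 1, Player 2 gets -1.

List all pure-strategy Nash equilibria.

The pure Nash equilibria are (A, Right); (C, Left).

(A, Left): Player 1 can switch to B (-1 → 1). Not NE.
(A, Right): Player 1 gets 4, best alternative 2; Player 2 gets 4, best alternative 3. No profitable deviation — NE.
(B, Left): Player 1 can switch to C (1 → 3). Not NE.
(B, Right): Player 1 can switch to A (-3 → 4). Not NE.
(C, Left): Player 1 gets 3, best alternative 1; Player 2 gets 4, best alternative 0. No profitable deviation — NE.
(C, Right): Player 1 can switch to A (2 → 4). Not NE.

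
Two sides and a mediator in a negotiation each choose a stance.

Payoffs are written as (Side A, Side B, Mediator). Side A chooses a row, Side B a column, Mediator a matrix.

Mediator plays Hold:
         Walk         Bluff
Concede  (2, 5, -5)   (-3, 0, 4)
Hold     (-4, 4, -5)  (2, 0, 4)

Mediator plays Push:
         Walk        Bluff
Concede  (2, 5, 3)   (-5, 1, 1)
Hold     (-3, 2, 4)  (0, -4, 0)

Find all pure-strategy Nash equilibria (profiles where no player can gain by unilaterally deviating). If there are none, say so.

Side A against (Walk, Hold): payoffs 2, -4 → best response Concede.
Side A against (Walk, Push): payoffs 2, -3 → best response Concede.
Side A against (Bluff, Hold): payoffs -3, 2 → best response Hold.
Side A against (Bluff, Push): payoffs -5, 0 → best response Hold.
Side B against (Concede, Hold): payoffs 5, 0 → best response Walk.
Side B against (Concede, Push): payoffs 5, 1 → best response Walk.
Side B against (Hold, Hold): payoffs 4, 0 → best response Walk.
Side B against (Hold, Push): payoffs 2, -4 → best response Walk.
Mediator against (Concede, Walk): payoffs -5, 3 → best response Push.
Mediator against (Concede, Bluff): payoffs 4, 1 → best response Hold.
Mediator against (Hold, Walk): payoffs -5, 4 → best response Push.
Mediator against (Hold, Bluff): payoffs 4, 0 → best response Hold.
Mutual best responses: (Concede, Walk, Push).

Pure NE: (Concede, Walk, Push)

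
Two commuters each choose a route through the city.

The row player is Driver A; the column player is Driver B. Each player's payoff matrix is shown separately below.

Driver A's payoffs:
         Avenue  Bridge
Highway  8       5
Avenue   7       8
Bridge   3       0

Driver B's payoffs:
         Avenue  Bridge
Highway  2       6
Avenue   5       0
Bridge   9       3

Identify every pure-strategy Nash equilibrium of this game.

There is no pure-strategy Nash equilibrium.

(Highway, Avenue): Driver B can switch to Bridge (2 → 6). Not NE.
(Highway, Bridge): Driver A can switch to Avenue (5 → 8). Not NE.
(Avenue, Avenue): Driver A can switch to Highway (7 → 8). Not NE.
(Avenue, Bridge): Driver B can switch to Avenue (0 → 5). Not NE.
(Bridge, Avenue): Driver A can switch to Highway (3 → 8). Not NE.
(Bridge, Bridge): Driver A can switch to Highway (0 → 5). Not NE.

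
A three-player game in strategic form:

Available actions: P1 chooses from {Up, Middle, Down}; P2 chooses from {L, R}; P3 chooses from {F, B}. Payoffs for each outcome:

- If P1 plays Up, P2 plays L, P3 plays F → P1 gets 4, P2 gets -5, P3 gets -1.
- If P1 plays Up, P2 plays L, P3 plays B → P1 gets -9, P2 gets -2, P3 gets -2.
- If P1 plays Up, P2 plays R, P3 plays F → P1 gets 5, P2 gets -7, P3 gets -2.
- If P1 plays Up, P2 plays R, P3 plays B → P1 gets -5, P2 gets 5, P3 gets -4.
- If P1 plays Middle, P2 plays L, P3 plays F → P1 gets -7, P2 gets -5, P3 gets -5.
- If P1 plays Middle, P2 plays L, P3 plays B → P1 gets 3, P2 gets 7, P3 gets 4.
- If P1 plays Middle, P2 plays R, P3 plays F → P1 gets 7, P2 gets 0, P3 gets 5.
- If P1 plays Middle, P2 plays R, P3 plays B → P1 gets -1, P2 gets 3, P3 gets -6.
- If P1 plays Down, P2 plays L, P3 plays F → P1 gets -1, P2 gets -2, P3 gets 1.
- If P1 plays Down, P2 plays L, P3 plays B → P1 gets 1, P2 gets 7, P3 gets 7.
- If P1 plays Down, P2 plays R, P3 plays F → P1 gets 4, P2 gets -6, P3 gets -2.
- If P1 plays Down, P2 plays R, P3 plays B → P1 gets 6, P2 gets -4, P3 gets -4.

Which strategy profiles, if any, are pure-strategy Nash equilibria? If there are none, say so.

P1 against (L, F): payoffs 4, -7, -1 → best response Up.
P1 against (L, B): payoffs -9, 3, 1 → best response Middle.
P1 against (R, F): payoffs 5, 7, 4 → best response Middle.
P1 against (R, B): payoffs -5, -1, 6 → best response Down.
P2 against (Up, F): payoffs -5, -7 → best response L.
P2 against (Up, B): payoffs -2, 5 → best response R.
P2 against (Middle, F): payoffs -5, 0 → best response R.
P2 against (Middle, B): payoffs 7, 3 → best response L.
P2 against (Down, F): payoffs -2, -6 → best response L.
P2 against (Down, B): payoffs 7, -4 → best response L.
P3 against (Up, L): payoffs -1, -2 → best response F.
P3 against (Up, R): payoffs -2, -4 → best response F.
P3 against (Middle, L): payoffs -5, 4 → best response B.
P3 against (Middle, R): payoffs 5, -6 → best response F.
P3 against (Down, L): payoffs 1, 7 → best response B.
P3 against (Down, R): payoffs -2, -4 → best response F.
Mutual best responses: (Up, L, F); (Middle, L, B); (Middle, R, F).

Pure-strategy Nash equilibria: (Up, L, F), (Middle, L, B), (Middle, R, F)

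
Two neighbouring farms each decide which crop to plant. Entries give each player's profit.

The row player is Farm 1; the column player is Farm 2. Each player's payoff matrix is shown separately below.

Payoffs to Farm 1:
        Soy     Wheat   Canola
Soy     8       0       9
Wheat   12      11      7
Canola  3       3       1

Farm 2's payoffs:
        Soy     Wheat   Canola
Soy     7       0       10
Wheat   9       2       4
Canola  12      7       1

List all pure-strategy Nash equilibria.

(Soy, Soy): Farm 1 can switch to Wheat (8 → 12). Not NE.
(Soy, Wheat): Farm 1 can switch to Wheat (0 → 11). Not NE.
(Soy, Canola): Farm 1 gets 9, best alternative 7; Farm 2 gets 10, best alternative 7. No profitable deviation — NE.
(Wheat, Soy): Farm 1 gets 12, best alternative 8; Farm 2 gets 9, best alternative 4. No profitable deviation — NE.
(Wheat, Wheat): Farm 2 can switch to Soy (2 → 9). Not NE.
(Wheat, Canola): Farm 1 can switch to Soy (7 → 9). Not NE.
(Canola, Soy): Farm 1 can switch to Soy (3 → 8). Not NE.
(Canola, Wheat): Farm 1 can switch to Wheat (3 → 11). Not NE.
(The remaining 1 profile has a profitable deviation by the same check.)

Pure-strategy Nash equilibria: (Soy, Canola); (Wheat, Soy)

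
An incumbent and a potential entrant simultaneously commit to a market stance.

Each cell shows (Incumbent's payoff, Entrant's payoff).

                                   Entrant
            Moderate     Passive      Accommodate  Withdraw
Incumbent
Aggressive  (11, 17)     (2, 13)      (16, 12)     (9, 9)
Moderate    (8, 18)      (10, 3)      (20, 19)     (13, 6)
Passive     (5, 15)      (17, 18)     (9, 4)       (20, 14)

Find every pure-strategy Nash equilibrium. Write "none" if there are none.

(Aggressive, Moderate): Incumbent gets 11, best alternative 8; Entrant gets 17, best alternative 13. No profitable deviation — NE.
(Aggressive, Passive): Incumbent can switch to Moderate (2 → 10). Not NE.
(Aggressive, Accommodate): Incumbent can switch to Moderate (16 → 20). Not NE.
(Aggressive, Withdraw): Incumbent can switch to Moderate (9 → 13). Not NE.
(Moderate, Moderate): Incumbent can switch to Aggressive (8 → 11). Not NE.
(Moderate, Passive): Incumbent can switch to Passive (10 → 17). Not NE.
(Moderate, Accommodate): Incumbent gets 20, best alternative 16; Entrant gets 19, best alternative 18. No profitable deviation — NE.
(Moderate, Withdraw): Incumbent can switch to Passive (13 → 20). Not NE.
(Passive, Moderate): Incumbent can switch to Aggressive (5 → 11). Not NE.
(Passive, Passive): Incumbent gets 17, best alternative 10; Entrant gets 18, best alternative 15. No profitable deviation — NE.
(Passive, Accommodate): Incumbent can switch to Aggressive (9 → 16). Not NE.
(The remaining 1 profile has a profitable deviation by the same check.)

The pure Nash equilibria are (Aggressive, Moderate), (Moderate, Accommodate), (Passive, Passive).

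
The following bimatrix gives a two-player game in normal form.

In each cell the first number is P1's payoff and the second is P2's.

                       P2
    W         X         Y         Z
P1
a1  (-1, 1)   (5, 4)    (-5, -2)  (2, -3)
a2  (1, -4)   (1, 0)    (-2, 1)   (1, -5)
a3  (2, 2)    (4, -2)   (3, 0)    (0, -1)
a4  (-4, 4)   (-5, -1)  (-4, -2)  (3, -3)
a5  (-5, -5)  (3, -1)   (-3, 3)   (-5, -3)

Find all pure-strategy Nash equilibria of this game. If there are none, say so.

Pure-strategy Nash equilibria: (a1, X); (a3, W)

P1 against W: payoffs -1, 1, 2, -4, -5 → best response a3.
P1 against X: payoffs 5, 1, 4, -5, 3 → best response a1.
P1 against Y: payoffs -5, -2, 3, -4, -3 → best response a3.
P1 against Z: payoffs 2, 1, 0, 3, -5 → best response a4.
P2 against a1: payoffs 1, 4, -2, -3 → best response X.
P2 against a2: payoffs -4, 0, 1, -5 → best response Y.
P2 against a3: payoffs 2, -2, 0, -1 → best response W.
P2 against a4: payoffs 4, -1, -2, -3 → best response W.
P2 against a5: payoffs -5, -1, 3, -3 → best response Y.
Mutual best responses: (a1, X); (a3, W).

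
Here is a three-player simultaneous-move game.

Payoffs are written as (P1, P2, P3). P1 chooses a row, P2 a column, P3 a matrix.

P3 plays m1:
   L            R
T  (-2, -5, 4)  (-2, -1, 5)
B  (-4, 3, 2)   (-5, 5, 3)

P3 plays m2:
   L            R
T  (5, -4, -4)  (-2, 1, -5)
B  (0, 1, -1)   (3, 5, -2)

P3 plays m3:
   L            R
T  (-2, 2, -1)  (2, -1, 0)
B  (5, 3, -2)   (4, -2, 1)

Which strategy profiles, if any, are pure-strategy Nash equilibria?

The unique pure-strategy Nash equilibrium is (T, R, m1).

P1 against (L, m1): payoffs -2, -4 → best response T.
P1 against (L, m2): payoffs 5, 0 → best response T.
P1 against (L, m3): payoffs -2, 5 → best response B.
P1 against (R, m1): payoffs -2, -5 → best response T.
P1 against (R, m2): payoffs -2, 3 → best response B.
P1 against (R, m3): payoffs 2, 4 → best response B.
P2 against (T, m1): payoffs -5, -1 → best response R.
P2 against (T, m2): payoffs -4, 1 → best response R.
P2 against (T, m3): payoffs 2, -1 → best response L.
P2 against (B, m1): payoffs 3, 5 → best response R.
P2 against (B, m2): payoffs 1, 5 → best response R.
P2 against (B, m3): payoffs 3, -2 → best response L.
P3 against (T, L): payoffs 4, -4, -1 → best response m1.
P3 against (T, R): payoffs 5, -5, 0 → best response m1.
P3 against (B, L): payoffs 2, -1, -2 → best response m1.
P3 against (B, R): payoffs 3, -2, 1 → best response m1.
Mutual best responses: (T, R, m1).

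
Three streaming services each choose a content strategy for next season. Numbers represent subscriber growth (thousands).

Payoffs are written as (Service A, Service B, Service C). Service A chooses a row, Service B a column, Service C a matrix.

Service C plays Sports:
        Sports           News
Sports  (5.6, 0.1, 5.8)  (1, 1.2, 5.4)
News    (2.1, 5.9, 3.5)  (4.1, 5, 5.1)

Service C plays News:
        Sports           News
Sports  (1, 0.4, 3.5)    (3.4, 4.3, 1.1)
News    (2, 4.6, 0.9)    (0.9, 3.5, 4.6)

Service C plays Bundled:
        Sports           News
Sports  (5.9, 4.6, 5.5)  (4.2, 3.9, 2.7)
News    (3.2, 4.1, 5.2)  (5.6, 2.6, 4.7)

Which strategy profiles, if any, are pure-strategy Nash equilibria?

This game has no pure Nash equilibrium.

Mark each player's best response to every combination of opponents' strategies; a profile where every player is best-responding is a pure Nash equilibrium.
Service A against (Sports, Sports): payoffs 5.6, 2.1 → best response Sports.
Service A against (Sports, News): payoffs 1, 2 → best response News.
Service A against (Sports, Bundled): payoffs 5.9, 3.2 → best response Sports.
Service A against (News, Sports): payoffs 1, 4.1 → best response News.
Service A against (News, News): payoffs 3.4, 0.9 → best response Sports.
Service A against (News, Bundled): payoffs 4.2, 5.6 → best response News.
Service B against (Sports, Sports): payoffs 0.1, 1.2 → best response News.
Service B against (Sports, News): payoffs 0.4, 4.3 → best response News.
Service B against (Sports, Bundled): payoffs 4.6, 3.9 → best response Sports.
Service B against (News, Sports): payoffs 5.9, 5 → best response Sports.
Service B against (News, News): payoffs 4.6, 3.5 → best response Sports.
Service B against (News, Bundled): payoffs 4.1, 2.6 → best response Sports.
Service C against (Sports, Sports): payoffs 5.8, 3.5, 5.5 → best response Sports.
Service C against (Sports, News): payoffs 5.4, 1.1, 2.7 → best response Sports.
Service C against (News, Sports): payoffs 3.5, 0.9, 5.2 → best response Bundled.
Service C against (News, News): payoffs 5.1, 4.6, 4.7 → best response Sports.
No profile is a mutual best response for all players.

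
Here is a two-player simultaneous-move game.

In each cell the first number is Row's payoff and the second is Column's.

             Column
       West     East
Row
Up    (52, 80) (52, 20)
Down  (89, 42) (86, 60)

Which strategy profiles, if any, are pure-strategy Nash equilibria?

(Up, West): Row can switch to Down (52 → 89). Not NE.
(Up, East): Row can switch to Down (52 → 86). Not NE.
(Down, West): Column can switch to East (42 → 60). Not NE.
(Down, East): Row gets 86, best alternative 52; Column gets 60, best alternative 42. No profitable deviation — NE.

The unique pure-strategy Nash equilibrium is (Down, East).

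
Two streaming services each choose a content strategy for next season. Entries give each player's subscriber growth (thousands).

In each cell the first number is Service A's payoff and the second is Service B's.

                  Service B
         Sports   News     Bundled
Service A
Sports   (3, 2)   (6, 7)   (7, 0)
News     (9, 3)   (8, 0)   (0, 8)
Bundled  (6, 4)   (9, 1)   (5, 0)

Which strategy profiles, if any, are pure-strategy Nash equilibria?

Service A against Sports: payoffs 3, 9, 6 → best response News.
Service A against News: payoffs 6, 8, 9 → best response Bundled.
Service A against Bundled: payoffs 7, 0, 5 → best response Sports.
Service B against Sports: payoffs 2, 7, 0 → best response News.
Service B against News: payoffs 3, 0, 8 → best response Bundled.
Service B against Bundled: payoffs 4, 1, 0 → best response Sports.
No profile is a mutual best response for all players.

none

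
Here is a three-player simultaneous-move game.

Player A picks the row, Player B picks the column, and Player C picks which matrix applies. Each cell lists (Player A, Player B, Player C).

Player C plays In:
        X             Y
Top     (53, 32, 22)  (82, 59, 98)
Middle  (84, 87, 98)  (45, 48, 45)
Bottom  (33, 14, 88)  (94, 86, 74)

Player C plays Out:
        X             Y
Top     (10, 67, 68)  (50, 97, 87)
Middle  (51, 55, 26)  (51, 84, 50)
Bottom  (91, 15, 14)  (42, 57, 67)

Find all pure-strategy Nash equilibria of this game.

For each strategy profile, look for a profitable unilateral deviation.
(Top, X, In): Player A can switch to Middle (53 → 84). Not NE.
(Top, X, Out): Player A can switch to Middle (10 → 51). Not NE.
(Top, Y, In): Player A can switch to Bottom (82 → 94). Not NE.
(Top, Y, Out): Player A can switch to Middle (50 → 51). Not NE.
(Middle, X, In): Player A gets 84, best alternative 53; Player B gets 87, best alternative 48; Player C gets 98, best alternative 26. No profitable deviation — NE.
(Middle, X, Out): Player A can switch to Bottom (51 → 91). Not NE.
(Middle, Y, In): Player A can switch to Top (45 → 82). Not NE.
(Middle, Y, Out): Player A gets 51, best alternative 50; Player B gets 84, best alternative 55; Player C gets 50, best alternative 45. No profitable deviation — NE.
(Bottom, X, In): Player A can switch to Top (33 → 53). Not NE.
(Bottom, X, Out): Player B can switch to Y (15 → 57). Not NE.
(Bottom, Y, In): Player A gets 94, best alternative 82; Player B gets 86, best alternative 14; Player C gets 74, best alternative 67. No profitable deviation — NE.
(The remaining 1 profile has a profitable deviation by the same check.)

(Middle, X, In) and (Middle, Y, Out) and (Bottom, Y, In)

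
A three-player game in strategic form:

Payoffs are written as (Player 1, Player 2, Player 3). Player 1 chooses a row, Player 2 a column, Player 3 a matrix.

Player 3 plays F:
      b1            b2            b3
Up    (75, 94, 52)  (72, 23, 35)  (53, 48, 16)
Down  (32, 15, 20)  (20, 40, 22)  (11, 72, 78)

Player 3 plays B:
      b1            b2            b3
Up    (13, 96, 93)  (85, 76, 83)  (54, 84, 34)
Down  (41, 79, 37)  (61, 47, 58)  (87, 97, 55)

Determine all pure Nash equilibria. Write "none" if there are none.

(Up, b1, F): Player 3 can switch to B (52 → 93). Not NE.
(Up, b1, B): Player 1 can switch to Down (13 → 41). Not NE.
(Up, b2, F): Player 2 can switch to b1 (23 → 94). Not NE.
(Up, b2, B): Player 2 can switch to b1 (76 → 96). Not NE.
(Up, b3, F): Player 2 can switch to b1 (48 → 94). Not NE.
(Up, b3, B): Player 1 can switch to Down (54 → 87). Not NE.
(Down, b1, F): Player 1 can switch to Up (32 → 75). Not NE.
(Down, b1, B): Player 2 can switch to b3 (79 → 97). Not NE.
(Down, b2, F): Player 1 can switch to Up (20 → 72). Not NE.
(Down, b2, B): Player 1 can switch to Up (61 → 85). Not NE.
(Down, b3, F): Player 1 can switch to Up (11 → 53). Not NE.
(Down, b3, B): Player 3 can switch to F (55 → 78). Not NE.

No pure-strategy Nash equilibrium.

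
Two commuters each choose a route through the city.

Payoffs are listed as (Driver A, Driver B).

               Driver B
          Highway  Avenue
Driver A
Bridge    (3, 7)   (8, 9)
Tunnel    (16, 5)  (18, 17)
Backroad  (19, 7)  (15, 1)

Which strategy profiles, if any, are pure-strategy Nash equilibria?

(Bridge, Highway): Driver A can switch to Tunnel (3 → 16). Not NE.
(Bridge, Avenue): Driver A can switch to Tunnel (8 → 18). Not NE.
(Tunnel, Highway): Driver A can switch to Backroad (16 → 19). Not NE.
(Tunnel, Avenue): Driver A gets 18, best alternative 15; Driver B gets 17, best alternative 5. No profitable deviation — NE.
(Backroad, Highway): Driver A gets 19, best alternative 16; Driver B gets 7, best alternative 1. No profitable deviation — NE.
(Backroad, Avenue): Driver A can switch to Tunnel (15 → 18). Not NE.

Pure-strategy Nash equilibria: (Tunnel, Avenue); (Backroad, Highway)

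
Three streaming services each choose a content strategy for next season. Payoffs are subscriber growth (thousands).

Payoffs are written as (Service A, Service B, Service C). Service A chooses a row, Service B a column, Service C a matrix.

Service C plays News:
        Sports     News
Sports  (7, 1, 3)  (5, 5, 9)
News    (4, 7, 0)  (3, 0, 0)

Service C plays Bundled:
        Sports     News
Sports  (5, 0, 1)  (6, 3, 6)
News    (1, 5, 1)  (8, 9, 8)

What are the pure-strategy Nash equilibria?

Pure-strategy Nash equilibria: (Sports, News, News); (News, News, Bundled)

Mark each player's best response to every combination of opponents' strategies; a profile where every player is best-responding is a pure Nash equilibrium.
Service A against (Sports, News): payoffs 7, 4 → best response Sports.
Service A against (Sports, Bundled): payoffs 5, 1 → best response Sports.
Service A against (News, News): payoffs 5, 3 → best response Sports.
Service A against (News, Bundled): payoffs 6, 8 → best response News.
Service B against (Sports, News): payoffs 1, 5 → best response News.
Service B against (Sports, Bundled): payoffs 0, 3 → best response News.
Service B against (News, News): payoffs 7, 0 → best response Sports.
Service B against (News, Bundled): payoffs 5, 9 → best response News.
Service C against (Sports, Sports): payoffs 3, 1 → best response News.
Service C against (Sports, News): payoffs 9, 6 → best response News.
Service C against (News, Sports): payoffs 0, 1 → best response Bundled.
Service C against (News, News): payoffs 0, 8 → best response Bundled.
Mutual best responses: (Sports, News, News); (News, News, Bundled).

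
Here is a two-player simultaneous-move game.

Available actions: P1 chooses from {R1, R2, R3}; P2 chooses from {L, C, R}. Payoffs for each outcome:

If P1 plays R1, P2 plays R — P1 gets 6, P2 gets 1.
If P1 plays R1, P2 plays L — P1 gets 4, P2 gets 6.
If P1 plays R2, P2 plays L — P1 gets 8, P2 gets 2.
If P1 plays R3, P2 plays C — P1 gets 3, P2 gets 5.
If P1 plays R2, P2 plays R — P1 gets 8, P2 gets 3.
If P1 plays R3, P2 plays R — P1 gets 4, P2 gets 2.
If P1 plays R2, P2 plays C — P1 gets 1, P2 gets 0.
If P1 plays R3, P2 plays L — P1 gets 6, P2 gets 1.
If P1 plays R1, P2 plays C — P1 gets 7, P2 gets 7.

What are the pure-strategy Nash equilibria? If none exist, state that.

P1 against L: payoffs 4, 8, 6 → best response R2.
P1 against C: payoffs 7, 1, 3 → best response R1.
P1 against R: payoffs 6, 8, 4 → best response R2.
P2 against R1: payoffs 6, 7, 1 → best response C.
P2 against R2: payoffs 2, 0, 3 → best response R.
P2 against R3: payoffs 1, 5, 2 → best response C.
Mutual best responses: (R1, C); (R2, R).

The pure Nash equilibria are (R1, C); (R2, R).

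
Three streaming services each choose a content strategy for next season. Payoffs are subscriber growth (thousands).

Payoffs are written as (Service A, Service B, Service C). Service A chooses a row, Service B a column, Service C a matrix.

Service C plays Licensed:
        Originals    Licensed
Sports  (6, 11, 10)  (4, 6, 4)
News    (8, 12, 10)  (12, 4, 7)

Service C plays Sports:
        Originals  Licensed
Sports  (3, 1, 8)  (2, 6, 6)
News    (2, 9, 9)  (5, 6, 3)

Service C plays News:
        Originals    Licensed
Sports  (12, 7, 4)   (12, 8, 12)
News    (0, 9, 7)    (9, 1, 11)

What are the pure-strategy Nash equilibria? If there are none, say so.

Service A against (Originals, Licensed): payoffs 6, 8 → best response News.
Service A against (Originals, Sports): payoffs 3, 2 → best response Sports.
Service A against (Originals, News): payoffs 12, 0 → best response Sports.
Service A against (Licensed, Licensed): payoffs 4, 12 → best response News.
Service A against (Licensed, Sports): payoffs 2, 5 → best response News.
Service A against (Licensed, News): payoffs 12, 9 → best response Sports.
Service B against (Sports, Licensed): payoffs 11, 6 → best response Originals.
Service B against (Sports, Sports): payoffs 1, 6 → best response Licensed.
Service B against (Sports, News): payoffs 7, 8 → best response Licensed.
Service B against (News, Licensed): payoffs 12, 4 → best response Originals.
Service B against (News, Sports): payoffs 9, 6 → best response Originals.
Service B against (News, News): payoffs 9, 1 → best response Originals.
Service C against (Sports, Originals): payoffs 10, 8, 4 → best response Licensed.
Service C against (Sports, Licensed): payoffs 4, 6, 12 → best response News.
Service C against (News, Originals): payoffs 10, 9, 7 → best response Licensed.
Service C against (News, Licensed): payoffs 7, 3, 11 → best response News.
Mutual best responses: (Sports, Licensed, News); (News, Originals, Licensed).

Pure-strategy Nash equilibria: (Sports, Licensed, News); (News, Originals, Licensed)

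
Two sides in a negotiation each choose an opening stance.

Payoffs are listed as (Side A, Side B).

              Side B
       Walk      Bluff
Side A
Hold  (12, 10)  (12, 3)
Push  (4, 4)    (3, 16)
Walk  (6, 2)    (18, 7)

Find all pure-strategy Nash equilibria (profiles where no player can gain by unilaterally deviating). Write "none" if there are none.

(Hold, Walk) and (Walk, Bluff)

Side A against Walk: payoffs 12, 4, 6 → best response Hold.
Side A against Bluff: payoffs 12, 3, 18 → best response Walk.
Side B against Hold: payoffs 10, 3 → best response Walk.
Side B against Push: payoffs 4, 16 → best response Bluff.
Side B against Walk: payoffs 2, 7 → best response Bluff.
Mutual best responses: (Hold, Walk); (Walk, Bluff).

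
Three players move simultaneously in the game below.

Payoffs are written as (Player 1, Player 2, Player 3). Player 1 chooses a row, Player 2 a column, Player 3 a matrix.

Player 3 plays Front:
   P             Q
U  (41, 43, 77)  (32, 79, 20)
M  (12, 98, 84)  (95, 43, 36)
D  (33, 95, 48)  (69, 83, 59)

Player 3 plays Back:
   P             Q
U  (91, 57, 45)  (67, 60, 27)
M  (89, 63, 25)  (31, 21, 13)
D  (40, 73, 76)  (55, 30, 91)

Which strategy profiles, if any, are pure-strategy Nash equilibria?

Pure NE: (U, Q, Back)

Mark each player's best response to every combination of opponents' strategies; a profile where every player is best-responding is a pure Nash equilibrium.
Player 1 against (P, Front): payoffs 41, 12, 33 → best response U.
Player 1 against (P, Back): payoffs 91, 89, 40 → best response U.
Player 1 against (Q, Front): payoffs 32, 95, 69 → best response M.
Player 1 against (Q, Back): payoffs 67, 31, 55 → best response U.
Player 2 against (U, Front): payoffs 43, 79 → best response Q.
Player 2 against (U, Back): payoffs 57, 60 → best response Q.
Player 2 against (M, Front): payoffs 98, 43 → best response P.
Player 2 against (M, Back): payoffs 63, 21 → best response P.
Player 2 against (D, Front): payoffs 95, 83 → best response P.
Player 2 against (D, Back): payoffs 73, 30 → best response P.
Player 3 against (U, P): payoffs 77, 45 → best response Front.
Player 3 against (U, Q): payoffs 20, 27 → best response Back.
Player 3 against (M, P): payoffs 84, 25 → best response Front.
Player 3 against (M, Q): payoffs 36, 13 → best response Front.
Player 3 against (D, P): payoffs 48, 76 → best response Back.
Player 3 against (D, Q): payoffs 59, 91 → best response Back.
Mutual best responses: (U, Q, Back).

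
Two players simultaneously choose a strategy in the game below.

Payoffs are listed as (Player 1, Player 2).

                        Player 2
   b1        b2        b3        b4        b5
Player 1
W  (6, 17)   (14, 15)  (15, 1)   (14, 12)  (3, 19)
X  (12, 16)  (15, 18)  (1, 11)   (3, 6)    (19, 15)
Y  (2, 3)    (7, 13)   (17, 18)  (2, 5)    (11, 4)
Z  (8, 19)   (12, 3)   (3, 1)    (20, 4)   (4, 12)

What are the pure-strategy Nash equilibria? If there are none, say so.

Pure-strategy Nash equilibria: (X, b2), (Y, b3)

Player 1 against b1: payoffs 6, 12, 2, 8 → best response X.
Player 1 against b2: payoffs 14, 15, 7, 12 → best response X.
Player 1 against b3: payoffs 15, 1, 17, 3 → best response Y.
Player 1 against b4: payoffs 14, 3, 2, 20 → best response Z.
Player 1 against b5: payoffs 3, 19, 11, 4 → best response X.
Player 2 against W: payoffs 17, 15, 1, 12, 19 → best response b5.
Player 2 against X: payoffs 16, 18, 11, 6, 15 → best response b2.
Player 2 against Y: payoffs 3, 13, 18, 5, 4 → best response b3.
Player 2 against Z: payoffs 19, 3, 1, 4, 12 → best response b1.
Mutual best responses: (X, b2); (Y, b3).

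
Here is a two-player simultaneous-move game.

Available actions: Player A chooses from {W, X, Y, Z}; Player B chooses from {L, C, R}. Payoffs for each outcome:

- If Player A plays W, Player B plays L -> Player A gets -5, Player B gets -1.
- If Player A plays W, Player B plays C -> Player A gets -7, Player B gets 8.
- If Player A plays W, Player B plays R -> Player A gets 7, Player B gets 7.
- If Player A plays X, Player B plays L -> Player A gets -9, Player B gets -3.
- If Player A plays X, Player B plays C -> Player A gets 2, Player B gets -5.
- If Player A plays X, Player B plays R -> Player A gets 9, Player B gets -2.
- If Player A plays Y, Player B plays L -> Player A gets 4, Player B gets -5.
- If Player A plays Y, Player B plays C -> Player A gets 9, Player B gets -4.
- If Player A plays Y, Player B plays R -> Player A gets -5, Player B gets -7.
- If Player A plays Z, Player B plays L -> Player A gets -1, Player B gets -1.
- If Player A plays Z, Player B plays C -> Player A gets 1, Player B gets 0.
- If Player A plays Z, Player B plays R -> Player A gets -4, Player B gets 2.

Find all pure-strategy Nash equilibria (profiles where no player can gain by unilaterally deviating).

Pure-strategy Nash equilibria: (X, R); (Y, C)

Check each profile: it is a Nash equilibrium iff no player can strictly gain by switching unilaterally.
(W, L): Player A can switch to Y (-5 → 4). Not NE.
(W, C): Player A can switch to X (-7 → 2). Not NE.
(W, R): Player A can switch to X (7 → 9). Not NE.
(X, L): Player A can switch to W (-9 → -5). Not NE.
(X, C): Player A can switch to Y (2 → 9). Not NE.
(X, R): Player A gets 9, best alternative 7; Player B gets -2, best alternative -3. No profitable deviation — NE.
(Y, L): Player B can switch to C (-5 → -4). Not NE.
(Y, C): Player A gets 9, best alternative 2; Player B gets -4, best alternative -5. No profitable deviation — NE.
(Y, R): Player A can switch to W (-5 → 7). Not NE.
(Z, L): Player A can switch to Y (-1 → 4). Not NE.
(Z, C): Player A can switch to X (1 → 2). Not NE.
(Z, R): Player A can switch to W (-4 → 7). Not NE.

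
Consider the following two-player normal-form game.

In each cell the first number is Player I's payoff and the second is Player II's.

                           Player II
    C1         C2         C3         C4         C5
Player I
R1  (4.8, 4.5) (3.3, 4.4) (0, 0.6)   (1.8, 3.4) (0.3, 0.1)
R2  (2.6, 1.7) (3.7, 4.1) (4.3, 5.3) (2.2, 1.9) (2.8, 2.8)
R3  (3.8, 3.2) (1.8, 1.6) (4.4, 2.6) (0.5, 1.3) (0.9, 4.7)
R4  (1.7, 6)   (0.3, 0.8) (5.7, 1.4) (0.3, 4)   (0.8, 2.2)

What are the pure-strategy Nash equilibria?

For each player, find the best response to each opponent profile; mutual best responses are the pure NE.
Player I against C1: payoffs 4.8, 2.6, 3.8, 1.7 → best response R1.
Player I against C2: payoffs 3.3, 3.7, 1.8, 0.3 → best response R2.
Player I against C3: payoffs 0, 4.3, 4.4, 5.7 → best response R4.
Player I against C4: payoffs 1.8, 2.2, 0.5, 0.3 → best response R2.
Player I against C5: payoffs 0.3, 2.8, 0.9, 0.8 → best response R2.
Player II against R1: payoffs 4.5, 4.4, 0.6, 3.4, 0.1 → best response C1.
Player II against R2: payoffs 1.7, 4.1, 5.3, 1.9, 2.8 → best response C3.
Player II against R3: payoffs 3.2, 1.6, 2.6, 1.3, 4.7 → best response C5.
Player II against R4: payoffs 6, 0.8, 1.4, 4, 2.2 → best response C1.
Mutual best responses: (R1, C1).

(R1, C1)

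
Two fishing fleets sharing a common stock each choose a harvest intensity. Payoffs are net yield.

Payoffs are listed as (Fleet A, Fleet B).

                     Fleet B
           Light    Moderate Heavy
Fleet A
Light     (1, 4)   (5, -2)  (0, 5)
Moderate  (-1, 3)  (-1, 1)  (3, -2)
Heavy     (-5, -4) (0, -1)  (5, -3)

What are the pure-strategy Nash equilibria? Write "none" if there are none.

(Light, Light): Fleet B can switch to Heavy (4 → 5). Not NE.
(Light, Moderate): Fleet B can switch to Light (-2 → 4). Not NE.
(Light, Heavy): Fleet A can switch to Moderate (0 → 3). Not NE.
(Moderate, Light): Fleet A can switch to Light (-1 → 1). Not NE.
(Moderate, Moderate): Fleet A can switch to Light (-1 → 5). Not NE.
(Moderate, Heavy): Fleet A can switch to Heavy (3 → 5). Not NE.
(The remaining 3 profiles each have a profitable deviation by the same check.)

This game has no pure Nash equilibrium.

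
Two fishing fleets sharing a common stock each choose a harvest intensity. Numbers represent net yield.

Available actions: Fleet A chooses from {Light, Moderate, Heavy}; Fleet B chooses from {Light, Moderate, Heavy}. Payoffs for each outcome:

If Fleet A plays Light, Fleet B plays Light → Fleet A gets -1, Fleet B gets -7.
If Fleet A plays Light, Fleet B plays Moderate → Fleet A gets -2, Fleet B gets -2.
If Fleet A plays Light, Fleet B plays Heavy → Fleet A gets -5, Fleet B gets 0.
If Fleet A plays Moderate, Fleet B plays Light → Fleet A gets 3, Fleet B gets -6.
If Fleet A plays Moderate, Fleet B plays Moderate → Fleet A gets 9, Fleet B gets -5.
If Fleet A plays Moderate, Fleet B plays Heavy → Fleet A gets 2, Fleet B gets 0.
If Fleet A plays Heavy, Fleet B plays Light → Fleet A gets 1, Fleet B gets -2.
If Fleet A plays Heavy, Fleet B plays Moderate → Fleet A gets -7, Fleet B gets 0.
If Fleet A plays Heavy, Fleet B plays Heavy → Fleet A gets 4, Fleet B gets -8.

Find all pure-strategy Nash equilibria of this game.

For each strategy profile, look for a profitable unilateral deviation.
(Light, Light): Fleet A can switch to Moderate (-1 → 3). Not NE.
(Light, Moderate): Fleet A can switch to Moderate (-2 → 9). Not NE.
(Light, Heavy): Fleet A can switch to Moderate (-5 → 2). Not NE.
(Moderate, Light): Fleet B can switch to Moderate (-6 → -5). Not NE.
(Moderate, Moderate): Fleet B can switch to Heavy (-5 → 0). Not NE.
(Moderate, Heavy): Fleet A can switch to Heavy (2 → 4). Not NE.
(Heavy, Light): Fleet A can switch to Moderate (1 → 3). Not NE.
(Heavy, Moderate): Fleet A can switch to Light (-7 → -2). Not NE.
(Heavy, Heavy): Fleet B can switch to Light (-8 → -2). Not NE.

No pure-strategy Nash equilibrium.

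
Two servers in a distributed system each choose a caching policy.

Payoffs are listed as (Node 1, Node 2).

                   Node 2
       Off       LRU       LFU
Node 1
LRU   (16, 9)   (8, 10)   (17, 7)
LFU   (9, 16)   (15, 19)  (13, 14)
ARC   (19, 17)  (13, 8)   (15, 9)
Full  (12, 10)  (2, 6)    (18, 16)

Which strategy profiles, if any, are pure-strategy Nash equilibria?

Mark each player's best response to every combination of opponents' strategies; a profile where every player is best-responding is a pure Nash equilibrium.
Node 1 against Off: payoffs 16, 9, 19, 12 → best response ARC.
Node 1 against LRU: payoffs 8, 15, 13, 2 → best response LFU.
Node 1 against LFU: payoffs 17, 13, 15, 18 → best response Full.
Node 2 against LRU: payoffs 9, 10, 7 → best response LRU.
Node 2 against LFU: payoffs 16, 19, 14 → best response LRU.
Node 2 against ARC: payoffs 17, 8, 9 → best response Off.
Node 2 against Full: payoffs 10, 6, 16 → best response LFU.
Mutual best responses: (LFU, LRU); (ARC, Off); (Full, LFU).

The pure Nash equilibria are (LFU, LRU); (ARC, Off); (Full, LFU).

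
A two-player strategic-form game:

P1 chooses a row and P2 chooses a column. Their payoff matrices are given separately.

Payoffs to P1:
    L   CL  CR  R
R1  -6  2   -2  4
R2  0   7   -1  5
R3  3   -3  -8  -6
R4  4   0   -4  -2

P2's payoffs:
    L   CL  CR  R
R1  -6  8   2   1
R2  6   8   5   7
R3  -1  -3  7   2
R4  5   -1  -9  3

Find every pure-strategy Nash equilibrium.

The pure Nash equilibria are (R2, CL), (R4, L).

P1 against L: payoffs -6, 0, 3, 4 → best response R4.
P1 against CL: payoffs 2, 7, -3, 0 → best response R2.
P1 against CR: payoffs -2, -1, -8, -4 → best response R2.
P1 against R: payoffs 4, 5, -6, -2 → best response R2.
P2 against R1: payoffs -6, 8, 2, 1 → best response CL.
P2 against R2: payoffs 6, 8, 5, 7 → best response CL.
P2 against R3: payoffs -1, -3, 7, 2 → best response CR.
P2 against R4: payoffs 5, -1, -9, 3 → best response L.
Mutual best responses: (R2, CL); (R4, L).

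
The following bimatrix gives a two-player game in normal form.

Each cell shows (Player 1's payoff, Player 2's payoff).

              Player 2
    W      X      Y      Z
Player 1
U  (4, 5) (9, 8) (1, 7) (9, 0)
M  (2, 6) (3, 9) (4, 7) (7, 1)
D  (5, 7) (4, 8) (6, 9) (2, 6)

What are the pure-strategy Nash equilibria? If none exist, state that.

Pure-strategy Nash equilibria: (U, X); (D, Y)

Player 1 against W: payoffs 4, 2, 5 → best response D.
Player 1 against X: payoffs 9, 3, 4 → best response U.
Player 1 against Y: payoffs 1, 4, 6 → best response D.
Player 1 against Z: payoffs 9, 7, 2 → best response U.
Player 2 against U: payoffs 5, 8, 7, 0 → best response X.
Player 2 against M: payoffs 6, 9, 7, 1 → best response X.
Player 2 against D: payoffs 7, 8, 9, 6 → best response Y.
Mutual best responses: (U, X); (D, Y).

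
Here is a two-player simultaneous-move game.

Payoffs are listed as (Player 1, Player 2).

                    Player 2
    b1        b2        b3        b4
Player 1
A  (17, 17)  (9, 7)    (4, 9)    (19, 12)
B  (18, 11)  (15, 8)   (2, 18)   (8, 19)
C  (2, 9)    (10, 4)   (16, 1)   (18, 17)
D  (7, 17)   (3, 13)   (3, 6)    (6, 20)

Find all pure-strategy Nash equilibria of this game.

This game has no pure Nash equilibrium.

(A, b1): Player 1 can switch to B (17 → 18). Not NE.
(A, b2): Player 1 can switch to B (9 → 15). Not NE.
(A, b3): Player 1 can switch to C (4 → 16). Not NE.
(A, b4): Player 2 can switch to b1 (12 → 17). Not NE.
(B, b1): Player 2 can switch to b3 (11 → 18). Not NE.
(B, b2): Player 2 can switch to b1 (8 → 11). Not NE.
(The remaining 10 profiles each have a profitable deviation by the same check.)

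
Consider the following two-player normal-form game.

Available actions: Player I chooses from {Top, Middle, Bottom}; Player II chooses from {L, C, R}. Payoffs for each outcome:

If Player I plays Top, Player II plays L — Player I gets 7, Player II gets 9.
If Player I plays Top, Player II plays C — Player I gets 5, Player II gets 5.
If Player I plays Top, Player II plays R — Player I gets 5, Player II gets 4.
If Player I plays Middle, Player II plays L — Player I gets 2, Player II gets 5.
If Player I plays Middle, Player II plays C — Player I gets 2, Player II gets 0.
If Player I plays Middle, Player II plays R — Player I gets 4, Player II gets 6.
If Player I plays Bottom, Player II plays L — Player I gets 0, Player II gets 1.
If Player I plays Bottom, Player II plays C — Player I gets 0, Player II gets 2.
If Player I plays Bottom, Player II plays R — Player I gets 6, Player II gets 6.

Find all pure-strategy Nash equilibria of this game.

(Top, L) and (Bottom, R)

Player I against L: payoffs 7, 2, 0 → best response Top.
Player I against C: payoffs 5, 2, 0 → best response Top.
Player I against R: payoffs 5, 4, 6 → best response Bottom.
Player II against Top: payoffs 9, 5, 4 → best response L.
Player II against Middle: payoffs 5, 0, 6 → best response R.
Player II against Bottom: payoffs 1, 2, 6 → best response R.
Mutual best responses: (Top, L); (Bottom, R).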